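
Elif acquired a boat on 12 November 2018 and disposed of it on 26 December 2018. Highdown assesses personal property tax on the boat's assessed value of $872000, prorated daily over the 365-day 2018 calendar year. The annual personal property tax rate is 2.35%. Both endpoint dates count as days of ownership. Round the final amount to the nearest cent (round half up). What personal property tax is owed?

$2526.41

Days held (12 November – 26 December 2018): 45 out of 365
Tax = $872000 × 2.35% × 45/365 = $2526.4110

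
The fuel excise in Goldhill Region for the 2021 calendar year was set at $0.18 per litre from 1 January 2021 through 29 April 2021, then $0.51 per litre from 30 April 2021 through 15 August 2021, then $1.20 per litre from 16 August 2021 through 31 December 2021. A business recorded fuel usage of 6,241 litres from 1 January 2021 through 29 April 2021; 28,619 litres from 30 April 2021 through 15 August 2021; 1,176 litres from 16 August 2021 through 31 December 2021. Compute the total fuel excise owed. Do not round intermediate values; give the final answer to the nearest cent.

1 January – 29 April 2021: 6,241 litres at $0.18/litre → $1123.38
30 April – 15 August 2021: 28,619 litres at $0.51/litre → $14595.69
16 August – 31 December 2021: 1,176 litres at $1.20/litre → $1411.20

$17130.27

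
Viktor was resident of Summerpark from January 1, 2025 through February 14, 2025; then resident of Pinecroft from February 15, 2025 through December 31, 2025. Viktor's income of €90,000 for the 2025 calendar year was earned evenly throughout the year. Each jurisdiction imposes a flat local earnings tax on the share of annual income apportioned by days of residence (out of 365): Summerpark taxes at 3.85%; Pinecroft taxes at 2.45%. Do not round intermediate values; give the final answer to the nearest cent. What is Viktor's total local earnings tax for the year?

Summerpark, January 1 – February 14, 2025: 45 days → €90,000 × 3.85% × 45/365 = €427.1918
Pinecroft, February 15 – December 31, 2025: 320 days → €90,000 × 2.45% × 320/365 = €1,933.1507
Total = €2,360.3425

€2,360.34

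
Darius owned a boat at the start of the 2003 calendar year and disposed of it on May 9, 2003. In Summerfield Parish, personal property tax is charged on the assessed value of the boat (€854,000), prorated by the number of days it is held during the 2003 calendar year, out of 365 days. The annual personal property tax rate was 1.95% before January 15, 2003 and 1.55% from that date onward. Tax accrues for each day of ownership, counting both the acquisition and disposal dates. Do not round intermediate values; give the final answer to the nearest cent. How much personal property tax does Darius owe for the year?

January 1 – January 14, 2003: 14 days at 1.95% → €854,000 × 1.95% × 14/365 = €638.7452
January 15 – May 9, 2003: 115 days at 1.55% → €854,000 × 1.55% × 115/365 = €4,170.5616
Total = €4,809.3068

€4,809.31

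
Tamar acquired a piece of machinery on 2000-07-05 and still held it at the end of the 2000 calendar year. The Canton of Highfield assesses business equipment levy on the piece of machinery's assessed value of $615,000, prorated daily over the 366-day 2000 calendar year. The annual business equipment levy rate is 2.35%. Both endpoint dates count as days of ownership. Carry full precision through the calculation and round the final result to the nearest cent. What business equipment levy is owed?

$7,107.79

Days held (2000-07-05 to 2000-12-31): 180 out of 366
Tax = $615,000 × 2.35% × 180/366 = $7,107.7869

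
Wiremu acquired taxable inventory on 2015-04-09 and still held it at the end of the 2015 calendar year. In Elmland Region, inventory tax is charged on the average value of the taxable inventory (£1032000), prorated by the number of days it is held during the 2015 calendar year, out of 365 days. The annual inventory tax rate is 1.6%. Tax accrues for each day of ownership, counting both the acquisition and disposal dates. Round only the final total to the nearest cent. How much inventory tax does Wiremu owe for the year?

£12078.64

Days held (2015-04-09 to 2015-12-31): 267 out of 365
Tax = £1032000 × 1.6% × 267/365 = £12078.6411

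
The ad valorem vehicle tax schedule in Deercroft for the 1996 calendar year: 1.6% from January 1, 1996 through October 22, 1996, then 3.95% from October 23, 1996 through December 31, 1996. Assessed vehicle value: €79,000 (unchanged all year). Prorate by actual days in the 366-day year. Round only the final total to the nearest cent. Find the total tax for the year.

€1,619.07

January 1 – October 22, 1996: 296 days at 1.6% → €79,000 × 1.6% × 296/366 = €1,022.2514
October 23 – December 31, 1996: 70 days at 3.95% → €79,000 × 3.95% × 70/366 = €596.8169
Total = €1,619.0683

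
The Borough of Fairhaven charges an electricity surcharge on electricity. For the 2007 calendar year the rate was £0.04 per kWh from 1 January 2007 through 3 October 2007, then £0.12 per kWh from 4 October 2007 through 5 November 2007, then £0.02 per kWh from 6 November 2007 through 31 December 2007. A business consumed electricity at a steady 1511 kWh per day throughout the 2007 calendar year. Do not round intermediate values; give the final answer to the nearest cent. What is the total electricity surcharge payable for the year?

£24,357.32

1 January – 3 October 2007: 276 days × 1511 kWh/day = 417,036 kWh at £0.04/kWh → £16,681.44
4 October – 5 November 2007: 33 days × 1511 kWh/day = 49,863 kWh at £0.12/kWh → £5,983.56
6 November – 31 December 2007: 56 days × 1511 kWh/day = 84,616 kWh at £0.02/kWh → £1,692.32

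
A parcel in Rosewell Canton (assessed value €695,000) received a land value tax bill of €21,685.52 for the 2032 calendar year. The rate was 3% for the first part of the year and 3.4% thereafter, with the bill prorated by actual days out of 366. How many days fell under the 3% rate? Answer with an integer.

256 days

Let d = days at the first rate; then 366 − d days at the second rate.
€695,000 × [3%·d + 3.4%·(366−d)] / 366 = €21,685.52
Solving gives d = 256, so the new rate took effect on 13 September 2032.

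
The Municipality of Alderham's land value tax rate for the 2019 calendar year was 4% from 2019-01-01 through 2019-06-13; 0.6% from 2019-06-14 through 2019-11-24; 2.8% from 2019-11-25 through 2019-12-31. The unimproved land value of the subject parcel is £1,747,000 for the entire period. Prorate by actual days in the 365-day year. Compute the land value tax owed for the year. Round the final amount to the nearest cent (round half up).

£41,066.47

2019-01-01 to 2019-06-13: 164 days at 4% → £1,747,000 × 4% × 164/365 = £31,398.1370
2019-06-14 to 2019-11-24: 164 days at 0.6% → £1,747,000 × 0.6% × 164/365 = £4,709.7205
2019-11-25 to 2019-12-31: 37 days at 2.8% → £1,747,000 × 2.8% × 37/365 = £4,958.6082
Total = £41,066.4658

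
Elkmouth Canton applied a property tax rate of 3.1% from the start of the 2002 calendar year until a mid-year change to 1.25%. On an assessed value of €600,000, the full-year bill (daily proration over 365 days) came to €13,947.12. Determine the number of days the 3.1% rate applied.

212 days

Let d = days at the first rate; then 365 − d days at the second rate.
€600,000 × [3.1%·d + 1.25%·(365−d)] / 365 = €13,947.12
Solving gives d = 212, so the new rate took effect on 1 Aug 2002.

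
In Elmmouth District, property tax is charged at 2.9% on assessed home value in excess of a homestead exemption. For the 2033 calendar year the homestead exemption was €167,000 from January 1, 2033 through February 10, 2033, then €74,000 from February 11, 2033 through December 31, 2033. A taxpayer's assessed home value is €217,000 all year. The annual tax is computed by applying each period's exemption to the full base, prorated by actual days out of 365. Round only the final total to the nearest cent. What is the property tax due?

January 1 – February 10, 2033: 41 days, exemption €167,000 → (€217,000 − €167,000) × 2.9% × 41/365 = €162.8767
February 11 – December 31, 2033: 324 days, exemption €74,000 → (€217,000 − €74,000) × 2.9% × 324/365 = €3,681.1726
Total = €3,844.0493

€3,844.05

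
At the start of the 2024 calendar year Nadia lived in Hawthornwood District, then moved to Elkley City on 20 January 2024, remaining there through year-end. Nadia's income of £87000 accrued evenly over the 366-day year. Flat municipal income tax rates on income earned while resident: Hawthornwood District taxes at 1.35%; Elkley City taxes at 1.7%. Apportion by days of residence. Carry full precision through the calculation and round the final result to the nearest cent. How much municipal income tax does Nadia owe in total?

£1463.19

Hawthornwood District, 1 January – 19 January 2024: 19 days → £87000 × 1.35% × 19/366 = £60.9713
Elkley City, 20 January – 31 December 2024: 347 days → £87000 × 1.7% × 347/366 = £1402.2213
Total = £1463.1926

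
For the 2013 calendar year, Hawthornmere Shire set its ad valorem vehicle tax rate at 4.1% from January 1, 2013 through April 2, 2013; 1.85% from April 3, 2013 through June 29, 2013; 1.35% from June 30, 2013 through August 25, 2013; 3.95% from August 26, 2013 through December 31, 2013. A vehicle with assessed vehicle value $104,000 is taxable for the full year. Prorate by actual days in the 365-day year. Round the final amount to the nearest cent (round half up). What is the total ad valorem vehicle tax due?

$3,198.50

January 1 – April 2, 2013: 92 days at 4.1% → $104,000 × 4.1% × 92/365 = $1,074.7616
April 3 – June 29, 2013: 88 days at 1.85% → $104,000 × 1.85% × 88/365 = $463.8685
June 30 – August 25, 2013: 57 days at 1.35% → $104,000 × 1.35% × 57/365 = $219.2548
August 26 – December 31, 2013: 128 days at 3.95% → $104,000 × 3.95% × 128/365 = $1,440.6137
Total = $3,198.4986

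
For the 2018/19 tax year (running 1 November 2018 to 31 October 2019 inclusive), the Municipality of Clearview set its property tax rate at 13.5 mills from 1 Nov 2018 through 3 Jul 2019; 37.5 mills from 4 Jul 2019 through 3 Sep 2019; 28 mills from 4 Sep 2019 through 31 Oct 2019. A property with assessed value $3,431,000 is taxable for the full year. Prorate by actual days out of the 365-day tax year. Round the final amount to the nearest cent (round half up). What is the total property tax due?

$68,211.10

1 Nov 2018 – 3 Jul 2019: 245 days at 13.5 mills → $3,431,000 × 1.35% × 245/365 = $31,090.5000
4 Jul – 3 Sep 2019: 62 days at 37.5 mills → $3,431,000 × 3.75% × 62/365 = $21,855.0000
4 Sep – 31 Oct 2019: 58 days at 28 mills → $3,431,000 × 2.8% × 58/365 = $15,265.6000
Total = $68,211.1000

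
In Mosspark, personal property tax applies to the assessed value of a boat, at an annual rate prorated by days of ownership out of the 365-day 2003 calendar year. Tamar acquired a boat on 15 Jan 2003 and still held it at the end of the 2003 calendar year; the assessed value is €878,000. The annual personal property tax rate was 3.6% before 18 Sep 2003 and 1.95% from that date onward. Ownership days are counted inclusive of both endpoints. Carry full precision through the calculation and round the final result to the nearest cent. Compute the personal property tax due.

15 Jan – 17 Sep 2003: 246 days at 3.6% → €878,000 × 3.6% × 246/365 = €21,302.9260
18 Sep – 31 Dec 2003: 105 days at 1.95% → €878,000 × 1.95% × 105/365 = €4,925.2192
Total = €26,228.1452

€26,228.15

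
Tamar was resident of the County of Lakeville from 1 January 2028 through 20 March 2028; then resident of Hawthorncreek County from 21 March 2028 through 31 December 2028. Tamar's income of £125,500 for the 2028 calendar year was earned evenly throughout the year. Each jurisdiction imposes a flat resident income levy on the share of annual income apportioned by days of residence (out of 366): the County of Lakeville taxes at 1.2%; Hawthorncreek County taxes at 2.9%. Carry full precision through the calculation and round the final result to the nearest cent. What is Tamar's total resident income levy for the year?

£3,173.16

The County of Lakeville, 1 January – 20 March 2028: 80 days → £125,500 × 1.2% × 80/366 = £329.1803
Hawthorncreek County, 21 March – 31 December 2028: 286 days → £125,500 × 2.9% × 286/366 = £2,843.9809
Total = £3,173.1612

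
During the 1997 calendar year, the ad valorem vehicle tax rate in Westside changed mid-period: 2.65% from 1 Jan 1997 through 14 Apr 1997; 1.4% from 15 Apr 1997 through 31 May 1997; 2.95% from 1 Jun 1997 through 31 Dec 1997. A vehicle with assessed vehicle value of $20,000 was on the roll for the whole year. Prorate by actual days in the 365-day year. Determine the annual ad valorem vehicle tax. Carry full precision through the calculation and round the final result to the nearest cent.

$532.99

1 Jan – 14 Apr 1997: 104 days at 2.65% → $20,000 × 2.65% × 104/365 = $151.0137
15 Apr – 31 May 1997: 47 days at 1.4% → $20,000 × 1.4% × 47/365 = $36.0548
1 Jun – 31 Dec 1997: 214 days at 2.95% → $20,000 × 2.95% × 214/365 = $345.9178
Total = $532.9863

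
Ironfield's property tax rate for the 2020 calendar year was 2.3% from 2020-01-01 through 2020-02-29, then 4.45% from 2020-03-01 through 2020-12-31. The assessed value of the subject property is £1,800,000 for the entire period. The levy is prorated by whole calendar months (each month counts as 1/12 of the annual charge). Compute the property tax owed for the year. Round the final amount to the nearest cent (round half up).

2020-01-01 to 2020-02-29: 2 months at 2.3% → £1,800,000 × 2.3% × 2/12 = £6,900.0000
2020-03-01 to 2020-12-31: 10 months at 4.45% → £1,800,000 × 4.45% × 10/12 = £66,750.0000
Total = £73,650.0000

£73,650.00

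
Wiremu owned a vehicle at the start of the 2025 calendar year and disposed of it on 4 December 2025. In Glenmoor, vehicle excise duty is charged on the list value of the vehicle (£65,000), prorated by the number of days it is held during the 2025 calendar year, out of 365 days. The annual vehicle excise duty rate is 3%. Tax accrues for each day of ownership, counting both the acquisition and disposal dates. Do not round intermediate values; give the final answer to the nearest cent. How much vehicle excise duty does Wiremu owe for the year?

£1,805.75

Days held (1 January – 4 December 2025): 338 out of 365
Tax = £65,000 × 3% × 338/365 = £1,805.7534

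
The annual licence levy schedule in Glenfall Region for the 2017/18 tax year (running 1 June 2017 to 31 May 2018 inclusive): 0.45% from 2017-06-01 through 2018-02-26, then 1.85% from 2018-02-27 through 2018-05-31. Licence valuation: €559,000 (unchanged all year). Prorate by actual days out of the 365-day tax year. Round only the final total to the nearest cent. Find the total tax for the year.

2017-06-01 to 2018-02-26: 271 days at 0.45% → €559,000 × 0.45% × 271/365 = €1,867.6726
2018-02-27 to 2018-05-31: 94 days at 1.85% → €559,000 × 1.85% × 94/365 = €2,663.2904
Total = €4,530.9630

€4,530.96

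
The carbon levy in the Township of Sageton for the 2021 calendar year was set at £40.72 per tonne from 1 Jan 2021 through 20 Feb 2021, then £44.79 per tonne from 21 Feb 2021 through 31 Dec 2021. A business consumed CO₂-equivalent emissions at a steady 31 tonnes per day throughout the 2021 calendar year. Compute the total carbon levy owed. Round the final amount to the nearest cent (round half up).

1 Jan – 20 Feb 2021: 51 days × 31 tonnes/day = 1,581 tonnes at £40.72/tonne → £64378.32
21 Feb – 31 Dec 2021: 314 days × 31 tonnes/day = 9,734 tonnes at £44.79/tonne → £435985.86

£500364.18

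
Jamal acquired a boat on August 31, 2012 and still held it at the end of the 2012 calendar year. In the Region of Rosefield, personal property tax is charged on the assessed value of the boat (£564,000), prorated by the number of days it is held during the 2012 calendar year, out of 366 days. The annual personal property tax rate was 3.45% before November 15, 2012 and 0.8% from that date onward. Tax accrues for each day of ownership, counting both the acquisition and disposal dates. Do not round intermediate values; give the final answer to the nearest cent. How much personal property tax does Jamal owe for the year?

£4,619.87

August 31 – November 14, 2012: 76 days at 3.45% → £564,000 × 3.45% × 76/366 = £4,040.4590
November 15 – December 31, 2012: 47 days at 0.8% → £564,000 × 0.8% × 47/366 = £579.4098
Total = £4,619.8689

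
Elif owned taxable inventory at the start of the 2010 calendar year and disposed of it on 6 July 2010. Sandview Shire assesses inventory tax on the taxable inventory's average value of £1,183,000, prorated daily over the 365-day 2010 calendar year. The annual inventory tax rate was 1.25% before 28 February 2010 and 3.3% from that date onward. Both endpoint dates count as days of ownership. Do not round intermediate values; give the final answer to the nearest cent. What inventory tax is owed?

1 January – 27 February 2010: 58 days at 1.25% → £1,183,000 × 1.25% × 58/365 = £2,349.7945
28 February – 6 July 2010: 129 days at 3.3% → £1,183,000 × 3.3% × 129/365 = £13,797.3452
Total = £16,147.1397

£16,147.14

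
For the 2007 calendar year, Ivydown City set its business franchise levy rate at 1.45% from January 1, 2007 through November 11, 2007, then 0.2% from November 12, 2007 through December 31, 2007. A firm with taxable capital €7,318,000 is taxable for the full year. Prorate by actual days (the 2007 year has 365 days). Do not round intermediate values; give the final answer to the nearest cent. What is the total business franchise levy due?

€93,580.18

January 1 – November 11, 2007: 315 days at 1.45% → €7,318,000 × 1.45% × 315/365 = €91,575.2466
November 12 – December 31, 2007: 50 days at 0.2% → €7,318,000 × 0.2% × 50/365 = €2,004.9315
Total = €93,580.1781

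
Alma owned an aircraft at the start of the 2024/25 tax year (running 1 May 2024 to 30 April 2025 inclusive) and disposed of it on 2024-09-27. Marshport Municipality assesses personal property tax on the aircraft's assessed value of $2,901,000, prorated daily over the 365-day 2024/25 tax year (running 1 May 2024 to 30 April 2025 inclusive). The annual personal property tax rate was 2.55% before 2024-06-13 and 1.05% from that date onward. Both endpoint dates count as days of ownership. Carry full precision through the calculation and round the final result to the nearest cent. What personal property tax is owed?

$17,644.44

2024-05-01 to 2024-06-12: 43 days at 2.55% → $2,901,000 × 2.55% × 43/365 = $8,714.9219
2024-06-13 to 2024-09-27: 107 days at 1.05% → $2,901,000 × 1.05% × 107/365 = $8,929.5164
Total = $17,644.4384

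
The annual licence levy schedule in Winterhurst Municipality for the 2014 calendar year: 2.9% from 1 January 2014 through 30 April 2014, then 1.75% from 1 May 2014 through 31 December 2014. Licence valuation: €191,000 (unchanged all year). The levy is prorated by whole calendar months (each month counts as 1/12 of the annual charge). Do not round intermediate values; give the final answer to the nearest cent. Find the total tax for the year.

€4,074.67

1 January – 30 April 2014: 4 months at 2.9% → €191,000 × 2.9% × 4/12 = €1,846.3333
1 May – 31 December 2014: 8 months at 1.75% → €191,000 × 1.75% × 8/12 = €2,228.3333
Total = €4,074.6667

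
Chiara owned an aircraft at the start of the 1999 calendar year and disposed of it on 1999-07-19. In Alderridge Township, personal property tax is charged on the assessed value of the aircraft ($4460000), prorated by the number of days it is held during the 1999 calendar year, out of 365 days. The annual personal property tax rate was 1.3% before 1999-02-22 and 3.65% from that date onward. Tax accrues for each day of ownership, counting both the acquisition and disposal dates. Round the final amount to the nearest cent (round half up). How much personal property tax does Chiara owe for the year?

1999-01-01 to 1999-02-21: 52 days at 1.3% → $4460000 × 1.3% × 52/365 = $8260.1644
1999-02-22 to 1999-07-19: 148 days at 3.65% → $4460000 × 3.65% × 148/365 = $66008.0000
Total = $74268.1644

$74268.16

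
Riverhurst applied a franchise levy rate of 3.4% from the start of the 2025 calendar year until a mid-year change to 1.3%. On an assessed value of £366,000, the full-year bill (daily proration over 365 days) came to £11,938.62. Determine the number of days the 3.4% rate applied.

341 days

Let d = days at the first rate; then 365 − d days at the second rate.
£366,000 × [3.4%·d + 1.3%·(365−d)] / 365 = £11,938.62
Solving gives d = 341, so the new rate took effect on December 8, 2025.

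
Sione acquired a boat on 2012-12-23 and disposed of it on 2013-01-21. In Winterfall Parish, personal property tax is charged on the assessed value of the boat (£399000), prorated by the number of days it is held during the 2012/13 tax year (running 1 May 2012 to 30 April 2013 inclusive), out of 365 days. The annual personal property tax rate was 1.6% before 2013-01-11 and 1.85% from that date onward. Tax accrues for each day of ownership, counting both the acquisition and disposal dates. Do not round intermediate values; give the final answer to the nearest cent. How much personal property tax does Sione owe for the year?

£554.77

2012-12-23 to 2013-01-10: 19 days at 1.6% → £399000 × 1.6% × 19/365 = £332.3178
2013-01-11 to 2013-01-21: 11 days at 1.85% → £399000 × 1.85% × 11/365 = £222.4562
Total = £554.7740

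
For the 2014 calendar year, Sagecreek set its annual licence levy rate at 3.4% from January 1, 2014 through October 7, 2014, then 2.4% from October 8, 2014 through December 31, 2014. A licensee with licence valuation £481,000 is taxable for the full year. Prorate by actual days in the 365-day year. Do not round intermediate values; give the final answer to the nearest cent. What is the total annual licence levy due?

£15,233.86

January 1 – October 7, 2014: 280 days at 3.4% → £481,000 × 3.4% × 280/365 = £12,545.5342
October 8 – December 31, 2014: 85 days at 2.4% → £481,000 × 2.4% × 85/365 = £2,688.3288
Total = £15,233.8630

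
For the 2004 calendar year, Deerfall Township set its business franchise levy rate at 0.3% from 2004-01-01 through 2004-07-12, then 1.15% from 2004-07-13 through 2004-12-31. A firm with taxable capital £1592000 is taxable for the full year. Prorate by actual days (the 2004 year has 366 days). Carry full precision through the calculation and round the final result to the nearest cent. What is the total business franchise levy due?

2004-01-01 to 2004-07-12: 194 days at 0.3% → £1592000 × 0.3% × 194/366 = £2531.5410
2004-07-13 to 2004-12-31: 172 days at 1.15% → £1592000 × 1.15% × 172/366 = £8603.7596
Total = £11135.3005

£11135.30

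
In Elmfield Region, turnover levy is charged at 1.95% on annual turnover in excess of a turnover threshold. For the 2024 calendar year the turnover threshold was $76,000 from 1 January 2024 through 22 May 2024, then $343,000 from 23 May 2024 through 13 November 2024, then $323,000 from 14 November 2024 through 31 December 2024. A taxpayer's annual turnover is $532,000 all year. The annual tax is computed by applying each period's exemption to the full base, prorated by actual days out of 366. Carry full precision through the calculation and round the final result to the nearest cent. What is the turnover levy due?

$5,770.88

1 January – 22 May 2024: 143 days, exemption $76,000 → ($532,000 − $76,000) × 1.95% × 143/366 = $3,474.1967
23 May – 13 November 2024: 175 days, exemption $343,000 → ($532,000 − $343,000) × 1.95% × 175/366 = $1,762.1926
14 November – 31 December 2024: 48 days, exemption $323,000 → ($532,000 − $323,000) × 1.95% × 48/366 = $534.4918
Total = $5,770.8811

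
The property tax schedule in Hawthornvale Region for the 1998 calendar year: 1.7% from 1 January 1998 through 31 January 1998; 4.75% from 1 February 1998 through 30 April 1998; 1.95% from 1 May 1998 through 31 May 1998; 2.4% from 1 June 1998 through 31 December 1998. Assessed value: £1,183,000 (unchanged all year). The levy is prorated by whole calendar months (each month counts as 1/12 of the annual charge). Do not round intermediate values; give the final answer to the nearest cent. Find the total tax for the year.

£34,208.42

1 January – 31 January 1998: 1 month at 1.7% → £1,183,000 × 1.7% × 1/12 = £1,675.9167
1 February – 30 April 1998: 3 months at 4.75% → £1,183,000 × 4.75% × 3/12 = £14,048.1250
1 May – 31 May 1998: 1 month at 1.95% → £1,183,000 × 1.95% × 1/12 = £1,922.3750
1 June – 31 December 1998: 7 months at 2.4% → £1,183,000 × 2.4% × 7/12 = £16,562.0000
Total = £34,208.4167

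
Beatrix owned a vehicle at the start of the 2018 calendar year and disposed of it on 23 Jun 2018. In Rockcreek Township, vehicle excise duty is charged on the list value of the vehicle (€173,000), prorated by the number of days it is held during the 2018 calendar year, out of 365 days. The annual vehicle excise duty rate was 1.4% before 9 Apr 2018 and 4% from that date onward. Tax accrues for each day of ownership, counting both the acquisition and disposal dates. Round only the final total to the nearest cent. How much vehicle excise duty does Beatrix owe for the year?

1 Jan – 8 Apr 2018: 98 days at 1.4% → €173,000 × 1.4% × 98/365 = €650.2904
9 Apr – 23 Jun 2018: 76 days at 4% → €173,000 × 4% × 76/365 = €1,440.8767
Total = €2,091.1671

€2,091.17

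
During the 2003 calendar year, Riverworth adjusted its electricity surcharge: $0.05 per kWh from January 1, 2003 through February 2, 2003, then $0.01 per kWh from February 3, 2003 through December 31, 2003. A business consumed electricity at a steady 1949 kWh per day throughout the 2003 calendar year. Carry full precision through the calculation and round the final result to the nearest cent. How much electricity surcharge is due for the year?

January 1 – February 2, 2003: 33 days × 1949 kWh/day = 64,317 kWh at $0.05/kWh → $3,215.85
February 3 – December 31, 2003: 332 days × 1949 kWh/day = 647,068 kWh at $0.01/kWh → $6,470.68

$9,686.53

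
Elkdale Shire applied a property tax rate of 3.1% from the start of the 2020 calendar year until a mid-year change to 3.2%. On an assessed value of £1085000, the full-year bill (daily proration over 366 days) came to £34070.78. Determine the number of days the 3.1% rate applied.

Let d = days at the first rate; then 366 − d days at the second rate.
£1085000 × [3.1%·d + 3.2%·(366−d)] / 366 = £34070.78
Solving gives d = 219, so the new rate took effect on 7 August 2020.

219 days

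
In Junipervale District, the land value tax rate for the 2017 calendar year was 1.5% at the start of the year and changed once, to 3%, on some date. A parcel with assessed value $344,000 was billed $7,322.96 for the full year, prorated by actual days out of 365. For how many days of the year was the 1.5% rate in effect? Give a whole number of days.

212 days

Let d = days at the first rate; then 365 − d days at the second rate.
$344,000 × [1.5%·d + 3%·(365−d)] / 365 = $7,322.96
Solving gives d = 212, so the new rate took effect on 1 Aug 2017.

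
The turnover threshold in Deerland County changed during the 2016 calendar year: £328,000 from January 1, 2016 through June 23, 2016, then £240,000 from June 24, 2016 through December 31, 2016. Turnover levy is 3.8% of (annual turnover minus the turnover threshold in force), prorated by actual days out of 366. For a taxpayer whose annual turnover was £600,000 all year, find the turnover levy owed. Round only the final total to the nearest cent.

January 1 – June 23, 2016: 175 days, exemption £328,000 → (£600,000 − £328,000) × 3.8% × 175/366 = £4,942.0765
June 24 – December 31, 2016: 191 days, exemption £240,000 → (£600,000 − £240,000) × 3.8% × 191/366 = £7,139.0164
Total = £12,081.0929

£12,081.09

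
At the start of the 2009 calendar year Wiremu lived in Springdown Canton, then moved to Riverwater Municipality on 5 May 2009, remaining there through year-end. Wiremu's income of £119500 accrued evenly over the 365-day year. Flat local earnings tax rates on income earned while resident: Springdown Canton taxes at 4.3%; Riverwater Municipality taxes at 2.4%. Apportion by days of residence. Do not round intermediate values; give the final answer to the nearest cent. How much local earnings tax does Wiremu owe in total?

Springdown Canton, 1 Jan – 4 May 2009: 124 days → £119500 × 4.3% × 124/365 = £1745.6822
Riverwater Municipality, 5 May – 31 Dec 2009: 241 days → £119500 × 2.4% × 241/365 = £1893.6658
Total = £3639.3479

£3639.35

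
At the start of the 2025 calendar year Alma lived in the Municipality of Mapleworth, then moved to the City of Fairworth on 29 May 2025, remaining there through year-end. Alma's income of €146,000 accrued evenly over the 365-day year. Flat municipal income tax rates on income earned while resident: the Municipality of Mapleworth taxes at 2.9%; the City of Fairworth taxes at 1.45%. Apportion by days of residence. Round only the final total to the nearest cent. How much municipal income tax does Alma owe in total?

€2,975.40

The Municipality of Mapleworth, 1 Jan – 28 May 2025: 148 days → €146,000 × 2.9% × 148/365 = €1,716.8000
The City of Fairworth, 29 May – 31 Dec 2025: 217 days → €146,000 × 1.45% × 217/365 = €1,258.6000
Total = €2,975.4000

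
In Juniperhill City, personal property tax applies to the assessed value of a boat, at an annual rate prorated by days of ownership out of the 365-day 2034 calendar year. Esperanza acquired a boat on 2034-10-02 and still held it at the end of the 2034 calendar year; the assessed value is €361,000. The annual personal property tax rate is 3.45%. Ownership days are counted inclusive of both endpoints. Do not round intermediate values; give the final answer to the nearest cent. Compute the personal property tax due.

Days held (2034-10-02 to 2034-12-31): 91 out of 365
Tax = €361,000 × 3.45% × 91/365 = €3,105.0945

€3,105.09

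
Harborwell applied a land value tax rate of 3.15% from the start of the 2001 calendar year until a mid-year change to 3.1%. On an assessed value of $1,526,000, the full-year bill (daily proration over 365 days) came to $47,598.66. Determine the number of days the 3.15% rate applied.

140 days

Let d = days at the first rate; then 365 − d days at the second rate.
$1,526,000 × [3.15%·d + 3.1%·(365−d)] / 365 = $47,598.66
Solving gives d = 140, so the new rate took effect on 21 May 2001.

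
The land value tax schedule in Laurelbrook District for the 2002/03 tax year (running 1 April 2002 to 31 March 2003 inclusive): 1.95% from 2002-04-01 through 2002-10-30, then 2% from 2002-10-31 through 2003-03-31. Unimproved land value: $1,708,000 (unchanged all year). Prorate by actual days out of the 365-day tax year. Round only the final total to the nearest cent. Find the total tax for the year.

$33,661.64

2002-04-01 to 2002-10-30: 213 days at 1.95% → $1,708,000 × 1.95% × 213/365 = $19,436.1041
2002-10-31 to 2003-03-31: 152 days at 2% → $1,708,000 × 2% × 152/365 = $14,225.5342
Total = $33,661.6384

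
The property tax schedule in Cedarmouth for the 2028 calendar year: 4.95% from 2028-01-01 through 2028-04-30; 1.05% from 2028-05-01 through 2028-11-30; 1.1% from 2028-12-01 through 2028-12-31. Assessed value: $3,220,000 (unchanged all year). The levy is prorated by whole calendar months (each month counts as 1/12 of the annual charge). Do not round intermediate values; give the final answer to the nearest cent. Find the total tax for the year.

2028-01-01 to 2028-04-30: 4 months at 4.95% → $3,220,000 × 4.95% × 4/12 = $53,130.0000
2028-05-01 to 2028-11-30: 7 months at 1.05% → $3,220,000 × 1.05% × 7/12 = $19,722.5000
2028-12-01 to 2028-12-31: 1 month at 1.1% → $3,220,000 × 1.1% × 1/12 = $2,951.6667
Total = $75,804.1667

$75,804.17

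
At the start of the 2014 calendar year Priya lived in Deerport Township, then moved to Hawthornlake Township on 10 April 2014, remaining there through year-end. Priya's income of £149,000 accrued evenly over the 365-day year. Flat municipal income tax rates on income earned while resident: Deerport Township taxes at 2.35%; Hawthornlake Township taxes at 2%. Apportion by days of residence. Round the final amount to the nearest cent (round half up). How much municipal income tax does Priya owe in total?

£3,121.45

Deerport Township, 1 January – 9 April 2014: 99 days → £149,000 × 2.35% × 99/365 = £949.7219
Hawthornlake Township, 10 April – 31 December 2014: 266 days → £149,000 × 2% × 266/365 = £2,171.7260
Total = £3,121.4479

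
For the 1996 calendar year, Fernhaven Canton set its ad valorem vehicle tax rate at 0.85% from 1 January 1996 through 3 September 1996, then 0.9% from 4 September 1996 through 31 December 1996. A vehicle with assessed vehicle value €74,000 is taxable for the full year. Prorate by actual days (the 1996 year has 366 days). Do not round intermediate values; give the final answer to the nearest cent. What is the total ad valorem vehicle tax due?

€641.03

1 January – 3 September 1996: 247 days at 0.85% → €74,000 × 0.85% × 247/366 = €424.4891
4 September – 31 December 1996: 119 days at 0.9% → €74,000 × 0.9% × 119/366 = €216.5410
Total = €641.0301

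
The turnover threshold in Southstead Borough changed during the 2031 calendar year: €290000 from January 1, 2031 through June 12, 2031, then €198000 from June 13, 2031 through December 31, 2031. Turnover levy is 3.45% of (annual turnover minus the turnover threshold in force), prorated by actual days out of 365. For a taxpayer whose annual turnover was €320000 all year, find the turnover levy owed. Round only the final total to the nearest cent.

€2791.57

January 1 – June 12, 2031: 163 days, exemption €290000 → (€320000 − €290000) × 3.45% × 163/365 = €462.2055
June 13 – December 31, 2031: 202 days, exemption €198000 → (€320000 − €198000) × 3.45% × 202/365 = €2329.3644
Total = €2791.5699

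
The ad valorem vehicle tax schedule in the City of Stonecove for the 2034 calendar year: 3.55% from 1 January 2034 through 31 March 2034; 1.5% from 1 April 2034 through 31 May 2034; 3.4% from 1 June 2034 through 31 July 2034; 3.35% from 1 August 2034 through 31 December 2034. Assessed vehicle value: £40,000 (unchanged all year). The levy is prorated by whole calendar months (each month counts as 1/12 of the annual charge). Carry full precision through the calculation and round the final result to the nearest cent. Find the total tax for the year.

£1,240.00

1 January – 31 March 2034: 3 months at 3.55% → £40,000 × 3.55% × 3/12 = £355.0000
1 April – 31 May 2034: 2 months at 1.5% → £40,000 × 1.5% × 2/12 = £100.0000
1 June – 31 July 2034: 2 months at 3.4% → £40,000 × 3.4% × 2/12 = £226.6667
1 August – 31 December 2034: 5 months at 3.35% → £40,000 × 3.35% × 5/12 = £558.3333
Total = £1,240.0000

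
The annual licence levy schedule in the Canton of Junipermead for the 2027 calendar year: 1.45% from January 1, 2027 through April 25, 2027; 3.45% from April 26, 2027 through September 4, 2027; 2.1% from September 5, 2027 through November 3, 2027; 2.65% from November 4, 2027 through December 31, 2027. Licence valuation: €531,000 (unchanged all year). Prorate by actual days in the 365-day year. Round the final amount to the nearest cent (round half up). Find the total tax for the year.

€13,120.06

January 1 – April 25, 2027: 115 days at 1.45% → €531,000 × 1.45% × 115/365 = €2,425.8699
April 26 – September 4, 2027: 132 days at 3.45% → €531,000 × 3.45% × 132/365 = €6,625.1342
September 5 – November 3, 2027: 60 days at 2.1% → €531,000 × 2.1% × 60/365 = €1,833.0411
November 4 – December 31, 2027: 58 days at 2.65% → €531,000 × 2.65% × 58/365 = €2,236.0192
Total = €13,120.0644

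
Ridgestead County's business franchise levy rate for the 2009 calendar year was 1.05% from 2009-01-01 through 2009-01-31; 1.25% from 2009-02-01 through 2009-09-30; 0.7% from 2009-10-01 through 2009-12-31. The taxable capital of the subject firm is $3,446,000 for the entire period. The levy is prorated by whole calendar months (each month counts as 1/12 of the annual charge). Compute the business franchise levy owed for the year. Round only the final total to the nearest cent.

2009-01-01 to 2009-01-31: 1 month at 1.05% → $3,446,000 × 1.05% × 1/12 = $3,015.2500
2009-02-01 to 2009-09-30: 8 months at 1.25% → $3,446,000 × 1.25% × 8/12 = $28,716.6667
2009-10-01 to 2009-12-31: 3 months at 0.7% → $3,446,000 × 0.7% × 3/12 = $6,030.5000
Total = $37,762.4167

$37,762.42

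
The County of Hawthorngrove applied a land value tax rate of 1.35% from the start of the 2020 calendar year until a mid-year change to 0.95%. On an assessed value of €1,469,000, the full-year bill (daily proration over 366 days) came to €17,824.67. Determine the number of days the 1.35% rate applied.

Let d = days at the first rate; then 366 − d days at the second rate.
€1,469,000 × [1.35%·d + 0.95%·(366−d)] / 366 = €17,824.67
Solving gives d = 241, so the new rate took effect on 29 Aug 2020.

241 days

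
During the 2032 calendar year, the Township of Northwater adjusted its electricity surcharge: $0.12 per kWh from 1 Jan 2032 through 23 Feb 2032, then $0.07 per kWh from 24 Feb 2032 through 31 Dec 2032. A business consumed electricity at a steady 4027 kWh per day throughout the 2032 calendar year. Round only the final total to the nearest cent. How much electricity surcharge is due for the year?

1 Jan – 23 Feb 2032: 54 days × 4027 kWh/day = 217,458 kWh at $0.12/kWh → $26,094.96
24 Feb – 31 Dec 2032: 312 days × 4027 kWh/day = 1,256,424 kWh at $0.07/kWh → $87,949.68

$114,044.64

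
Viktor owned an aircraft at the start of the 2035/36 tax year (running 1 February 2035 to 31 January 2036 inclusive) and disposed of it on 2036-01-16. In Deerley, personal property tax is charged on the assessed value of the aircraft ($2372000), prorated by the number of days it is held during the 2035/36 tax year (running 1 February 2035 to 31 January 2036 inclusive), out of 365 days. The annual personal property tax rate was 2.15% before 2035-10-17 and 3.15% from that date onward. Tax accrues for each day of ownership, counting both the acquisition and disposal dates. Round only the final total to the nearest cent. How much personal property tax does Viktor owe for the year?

$54880.93

2035-02-01 to 2035-10-16: 258 days at 2.15% → $2372000 × 2.15% × 258/365 = $36047.9014
2035-10-17 to 2036-01-16: 92 days at 3.15% → $2372000 × 3.15% × 92/365 = $18833.0301
Total = $54880.9315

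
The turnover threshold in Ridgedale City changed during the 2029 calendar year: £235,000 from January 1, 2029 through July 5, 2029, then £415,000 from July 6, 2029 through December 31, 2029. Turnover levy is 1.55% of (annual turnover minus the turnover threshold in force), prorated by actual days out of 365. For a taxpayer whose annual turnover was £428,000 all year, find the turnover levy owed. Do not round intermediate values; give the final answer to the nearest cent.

£1,623.25

January 1 – July 5, 2029: 186 days, exemption £235,000 → (£428,000 − £235,000) × 1.55% × 186/365 = £1,524.4356
July 6 – December 31, 2029: 179 days, exemption £415,000 → (£428,000 − £415,000) × 1.55% × 179/365 = £98.8178
Total = £1,623.2534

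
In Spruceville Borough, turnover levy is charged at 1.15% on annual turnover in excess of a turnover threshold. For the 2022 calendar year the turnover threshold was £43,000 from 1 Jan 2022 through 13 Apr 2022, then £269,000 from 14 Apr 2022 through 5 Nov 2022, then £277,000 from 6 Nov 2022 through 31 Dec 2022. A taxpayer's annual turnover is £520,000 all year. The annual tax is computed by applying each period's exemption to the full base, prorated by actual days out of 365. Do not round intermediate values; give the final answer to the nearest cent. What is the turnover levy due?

£3,605.80

1 Jan – 13 Apr 2022: 103 days, exemption £43,000 → (£520,000 − £43,000) × 1.15% × 103/365 = £1,547.9630
14 Apr – 5 Nov 2022: 206 days, exemption £269,000 → (£520,000 − £269,000) × 1.15% × 206/365 = £1,629.0932
6 Nov – 31 Dec 2022: 56 days, exemption £277,000 → (£520,000 − £277,000) × 1.15% × 56/365 = £428.7452
Total = £3,605.8014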